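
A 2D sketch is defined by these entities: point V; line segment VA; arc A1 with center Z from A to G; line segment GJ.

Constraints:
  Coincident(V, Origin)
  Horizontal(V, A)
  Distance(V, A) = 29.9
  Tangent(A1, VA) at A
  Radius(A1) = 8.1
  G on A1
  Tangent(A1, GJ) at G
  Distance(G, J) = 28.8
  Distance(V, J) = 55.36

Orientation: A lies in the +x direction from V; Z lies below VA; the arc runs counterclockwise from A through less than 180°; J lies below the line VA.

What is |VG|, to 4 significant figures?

27.35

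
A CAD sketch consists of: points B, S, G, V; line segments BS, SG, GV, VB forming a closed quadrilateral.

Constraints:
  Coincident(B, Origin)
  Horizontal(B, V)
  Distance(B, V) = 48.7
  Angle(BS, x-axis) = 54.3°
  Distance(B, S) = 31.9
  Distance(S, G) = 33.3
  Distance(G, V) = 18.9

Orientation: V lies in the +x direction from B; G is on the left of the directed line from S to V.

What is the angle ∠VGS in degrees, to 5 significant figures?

95.018°

Checks: |SG| = 33.30 ✓; |GV| = 18.90 ✓.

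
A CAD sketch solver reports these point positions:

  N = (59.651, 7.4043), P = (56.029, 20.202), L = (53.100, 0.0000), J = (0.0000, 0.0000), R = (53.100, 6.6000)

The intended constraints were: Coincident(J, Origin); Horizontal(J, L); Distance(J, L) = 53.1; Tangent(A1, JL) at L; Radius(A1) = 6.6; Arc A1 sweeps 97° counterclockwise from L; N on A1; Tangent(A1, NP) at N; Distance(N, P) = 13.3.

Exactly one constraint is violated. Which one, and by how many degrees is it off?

Tangent(A1, NP) at N — off by 8.80°.

J = (0.00, 0.00) ✓; J.y = 0.00, L.y = 0.00 ✓; |JL| = 53.10 ✓; ∠(RL, LJ) = 90.00° ✓; |RL| = 6.600 ✓; bearing(R→N) − bearing(R→L) = 97.00° ✓; |RN| = 6.600 ✓; ∠(RN, NP) = 81.20° ✗; |NP| = 13.30 ✓.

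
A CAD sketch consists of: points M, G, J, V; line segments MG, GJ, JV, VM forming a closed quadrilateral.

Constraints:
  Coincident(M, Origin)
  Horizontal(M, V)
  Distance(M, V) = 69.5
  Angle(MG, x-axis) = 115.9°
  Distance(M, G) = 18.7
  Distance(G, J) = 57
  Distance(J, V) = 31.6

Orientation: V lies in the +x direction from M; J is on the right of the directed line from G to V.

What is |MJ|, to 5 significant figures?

42.524

Checks: |GJ| = 57.00 ✓; |JV| = 31.60 ✓.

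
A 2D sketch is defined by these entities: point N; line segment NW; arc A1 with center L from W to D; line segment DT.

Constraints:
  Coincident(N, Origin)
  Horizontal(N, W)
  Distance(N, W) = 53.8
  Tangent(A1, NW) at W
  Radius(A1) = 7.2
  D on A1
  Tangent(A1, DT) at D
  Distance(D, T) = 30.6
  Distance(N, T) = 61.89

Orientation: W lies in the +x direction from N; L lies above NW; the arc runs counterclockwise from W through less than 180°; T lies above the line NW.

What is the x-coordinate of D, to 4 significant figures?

60.45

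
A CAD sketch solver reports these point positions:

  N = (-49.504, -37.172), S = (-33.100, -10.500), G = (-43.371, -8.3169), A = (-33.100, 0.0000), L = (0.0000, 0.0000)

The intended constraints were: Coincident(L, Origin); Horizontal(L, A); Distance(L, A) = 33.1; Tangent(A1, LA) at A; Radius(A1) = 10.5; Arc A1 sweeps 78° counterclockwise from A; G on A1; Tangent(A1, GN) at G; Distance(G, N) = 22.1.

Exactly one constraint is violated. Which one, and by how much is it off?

Distance(G, N) = 22.1 — off by 7.40.

L = (0.00, 0.00) ✓; L.y = 0.00, A.y = 0.00 ✓; |LA| = 33.10 ✓; ∠(SA, AL) = 90.00° ✓; |SA| = 10.50 ✓; bearing(S→G) − bearing(S→A) = 78.00° ✓; |SG| = 10.50 ✓; ∠(SG, GN) = 90.00° ✓; |GN| = 29.50 ✗.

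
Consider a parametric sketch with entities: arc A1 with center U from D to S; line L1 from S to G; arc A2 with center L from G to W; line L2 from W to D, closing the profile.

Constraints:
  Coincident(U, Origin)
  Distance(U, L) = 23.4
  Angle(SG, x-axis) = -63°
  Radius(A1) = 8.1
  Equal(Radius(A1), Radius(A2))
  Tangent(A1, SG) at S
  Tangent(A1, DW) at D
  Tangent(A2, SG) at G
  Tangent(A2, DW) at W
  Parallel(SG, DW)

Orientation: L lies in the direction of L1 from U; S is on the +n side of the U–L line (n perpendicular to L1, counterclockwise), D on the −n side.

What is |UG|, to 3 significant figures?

24.8

The slot axis is L1's direction at -63.0°, so u = (cos -63.0°, sin -63.0°) = (0.454, -0.891) and n = (−sin -63.0°, cos -63.0°) = (0.891, 0.454). U is at the origin and L lies 23.4 along u from U, so L = 23.4·u = (10.6, -20.8). Tangency of A1 to both parallel lines with radius 8.1 puts S and D at U ± 8.1·n: S = (7.22, 3.68), D = (-7.22, -3.68). Equal radii place G and W the same way about L: G = L + 8.1·n = (17.8, -17.2), W = L − 8.1·n = (3.41, -24.5). Then |UG| = |G − U| = 24.8.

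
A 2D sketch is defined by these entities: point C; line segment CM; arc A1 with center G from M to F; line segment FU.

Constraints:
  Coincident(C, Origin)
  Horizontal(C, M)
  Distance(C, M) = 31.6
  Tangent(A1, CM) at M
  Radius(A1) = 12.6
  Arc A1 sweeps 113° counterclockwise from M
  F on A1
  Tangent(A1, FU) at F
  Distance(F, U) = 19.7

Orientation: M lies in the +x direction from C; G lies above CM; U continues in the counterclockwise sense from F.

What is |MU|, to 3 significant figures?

35.9

C is at the origin; CM is horizontal with |CM| = 31.6 and M on the +x side, so M = (31.6, 0.00). The tangent condition forces GM to be normal to CM, so G = M + (0, 12.6) = (31.6, 12.6). On A1, M sits at bearing -90° from G; a 113° counterclockwise sweep puts F at bearing 23°, so F = G + 12.6·(cos 23°, sin 23°) = (43.2, 17.5). The tangent condition forces GF to be normal to FU, so FU runs along (−sin 23°, cos 23°); with |FU| = 19.7, U = (35.5, 35.7). Then |MU| = |U − M| = 35.9.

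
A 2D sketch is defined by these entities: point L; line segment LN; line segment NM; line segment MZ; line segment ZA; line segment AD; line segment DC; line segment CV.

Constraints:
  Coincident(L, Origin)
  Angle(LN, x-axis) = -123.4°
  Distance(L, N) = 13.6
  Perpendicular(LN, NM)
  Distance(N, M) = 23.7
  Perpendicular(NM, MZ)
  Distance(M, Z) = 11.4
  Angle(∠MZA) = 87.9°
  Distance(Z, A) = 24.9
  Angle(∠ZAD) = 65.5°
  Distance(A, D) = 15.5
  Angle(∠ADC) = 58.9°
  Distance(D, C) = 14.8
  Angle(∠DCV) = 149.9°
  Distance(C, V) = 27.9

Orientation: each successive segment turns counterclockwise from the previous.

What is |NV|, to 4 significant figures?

39.84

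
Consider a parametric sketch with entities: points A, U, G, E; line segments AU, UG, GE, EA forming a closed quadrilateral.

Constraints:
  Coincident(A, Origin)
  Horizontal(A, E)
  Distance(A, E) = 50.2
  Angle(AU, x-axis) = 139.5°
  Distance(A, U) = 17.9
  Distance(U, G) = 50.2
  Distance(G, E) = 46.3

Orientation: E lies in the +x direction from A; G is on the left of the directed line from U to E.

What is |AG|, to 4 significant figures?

48.87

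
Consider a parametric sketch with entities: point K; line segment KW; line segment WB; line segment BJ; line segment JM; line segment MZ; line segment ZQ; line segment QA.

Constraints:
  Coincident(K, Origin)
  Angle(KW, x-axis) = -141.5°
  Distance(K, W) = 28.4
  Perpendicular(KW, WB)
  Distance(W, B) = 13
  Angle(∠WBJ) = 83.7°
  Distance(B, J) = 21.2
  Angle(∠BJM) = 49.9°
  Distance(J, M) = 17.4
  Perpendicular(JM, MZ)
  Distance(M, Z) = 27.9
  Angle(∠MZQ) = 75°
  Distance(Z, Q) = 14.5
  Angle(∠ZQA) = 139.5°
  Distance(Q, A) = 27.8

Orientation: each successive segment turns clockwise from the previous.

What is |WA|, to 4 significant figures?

35.41

∠MZQ = 75.0° gives ZQ at 67.10° from the x-axis; with |ZQ| = 14.5, Q = (-36.76, 3.748). ∠ZQA = 139.5° gives QA at 26.60° from the x-axis; with |QA| = 27.8, A = (-11.91, 16.20). Then |WA| = |A − W| = 35.41.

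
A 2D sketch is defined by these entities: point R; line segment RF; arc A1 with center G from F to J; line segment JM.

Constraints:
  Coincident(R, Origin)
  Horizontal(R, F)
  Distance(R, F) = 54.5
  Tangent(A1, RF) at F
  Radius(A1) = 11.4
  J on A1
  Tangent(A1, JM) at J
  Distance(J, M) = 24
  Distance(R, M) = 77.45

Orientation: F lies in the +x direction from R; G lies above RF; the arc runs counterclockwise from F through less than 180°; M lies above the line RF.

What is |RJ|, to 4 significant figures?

66.36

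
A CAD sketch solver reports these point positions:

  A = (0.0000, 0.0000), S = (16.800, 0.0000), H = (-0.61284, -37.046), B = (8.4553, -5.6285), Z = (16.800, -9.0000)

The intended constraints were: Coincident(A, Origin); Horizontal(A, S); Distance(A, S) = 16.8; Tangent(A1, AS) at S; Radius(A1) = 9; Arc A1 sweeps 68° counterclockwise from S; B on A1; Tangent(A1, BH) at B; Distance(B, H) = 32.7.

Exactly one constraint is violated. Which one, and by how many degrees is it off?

Tangent(A1, BH) at B — off by 5.90°.

A = (0.00, 0.00) ✓; A.y = 0.00, S.y = 0.00 ✓; |AS| = 16.80 ✓; ∠(ZS, SA) = 90.00° ✓; |ZS| = 9.000 ✓; bearing(Z→B) − bearing(Z→S) = 68.00° ✓; |ZB| = 9.000 ✓; ∠(ZB, BH) = 84.10° ✗; |BH| = 32.70 ✓.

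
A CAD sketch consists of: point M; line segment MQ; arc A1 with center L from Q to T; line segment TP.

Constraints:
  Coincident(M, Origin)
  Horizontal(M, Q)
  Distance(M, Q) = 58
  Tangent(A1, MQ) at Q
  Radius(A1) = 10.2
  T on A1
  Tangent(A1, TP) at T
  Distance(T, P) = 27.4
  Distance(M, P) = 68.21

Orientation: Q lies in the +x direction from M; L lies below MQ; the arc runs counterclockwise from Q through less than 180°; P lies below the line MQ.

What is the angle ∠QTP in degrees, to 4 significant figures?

127.0°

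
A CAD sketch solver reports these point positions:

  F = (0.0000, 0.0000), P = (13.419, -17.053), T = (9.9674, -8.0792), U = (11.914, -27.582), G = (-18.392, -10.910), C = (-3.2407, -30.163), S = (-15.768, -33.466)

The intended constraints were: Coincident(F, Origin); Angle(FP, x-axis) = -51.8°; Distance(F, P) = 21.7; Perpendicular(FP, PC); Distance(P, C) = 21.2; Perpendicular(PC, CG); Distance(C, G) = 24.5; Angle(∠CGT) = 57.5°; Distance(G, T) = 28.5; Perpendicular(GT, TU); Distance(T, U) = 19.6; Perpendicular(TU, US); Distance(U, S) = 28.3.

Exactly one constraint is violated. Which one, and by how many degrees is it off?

Perpendicular(TU, US) — off by 6.30°.

F = (0.00, 0.00) ✓; FP at -51.80° ✓; |FP| = 21.70 ✓; ∠(FP, PC) = 90.00° ✓; |PC| = 21.20 ✓; ∠(PC, CG) = 90.00° ✓; |CG| = 24.50 ✓; ∠CGT = 57.50° ✓; |GT| = 28.50 ✓; ∠(GT, TU) = 90.00° ✓; |TU| = 19.60 ✓; ∠(TU, US) = 83.70° ✗; |US| = 28.30 ✓.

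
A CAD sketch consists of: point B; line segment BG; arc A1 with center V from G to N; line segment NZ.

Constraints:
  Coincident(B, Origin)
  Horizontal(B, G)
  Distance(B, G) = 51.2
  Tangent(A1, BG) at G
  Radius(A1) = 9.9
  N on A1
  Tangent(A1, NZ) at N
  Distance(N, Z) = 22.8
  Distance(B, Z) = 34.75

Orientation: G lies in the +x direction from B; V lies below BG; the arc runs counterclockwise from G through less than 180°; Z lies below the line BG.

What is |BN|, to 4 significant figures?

44.04

B is at the origin; BG is horizontal with |BG| = 51.2 and G on the +x side, so G = (51.20, 0.000). The tangent condition forces VG to be normal to BG, so V = G + (0, -9.9) = (51.20, -9.900). Since VN ⟂ NZ (tangency), |VZ| = √(9.9² + 22.8²) = 24.86 regardless of where N sits on A1. So Z lies on both circle(B, 34.75) and circle(V, 24.86); the below-BG intersection is Z = (28.46, -19.94). N is the foot of the tangent from Z: N = (43.93, -3.185).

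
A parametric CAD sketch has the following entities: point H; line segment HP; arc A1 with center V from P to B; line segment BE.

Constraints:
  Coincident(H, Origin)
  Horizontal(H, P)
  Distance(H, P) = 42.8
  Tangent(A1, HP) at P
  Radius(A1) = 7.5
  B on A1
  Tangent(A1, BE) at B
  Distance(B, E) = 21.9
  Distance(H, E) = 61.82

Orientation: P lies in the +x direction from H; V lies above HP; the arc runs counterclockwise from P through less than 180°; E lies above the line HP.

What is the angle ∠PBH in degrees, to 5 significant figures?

31.101°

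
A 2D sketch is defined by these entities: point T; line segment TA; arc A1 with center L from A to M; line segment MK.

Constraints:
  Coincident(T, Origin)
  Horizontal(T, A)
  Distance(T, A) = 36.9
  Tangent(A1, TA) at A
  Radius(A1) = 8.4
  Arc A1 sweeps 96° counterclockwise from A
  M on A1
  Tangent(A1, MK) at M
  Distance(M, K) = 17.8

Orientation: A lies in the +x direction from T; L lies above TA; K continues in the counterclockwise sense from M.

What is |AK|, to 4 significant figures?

27.75

On A1, A sits at bearing -90° from L; a 96° counterclockwise sweep puts M at bearing 6°, so M = L + 8.4·(cos 6°, sin 6°) = (45.25, 9.278). A1 meets MK tangentially, so LM is at right angles to MK, so MK runs along (−sin 6°, cos 6°); with |MK| = 17.8, K = (43.39, 26.98). Then |AK| = |K − A| = 27.75.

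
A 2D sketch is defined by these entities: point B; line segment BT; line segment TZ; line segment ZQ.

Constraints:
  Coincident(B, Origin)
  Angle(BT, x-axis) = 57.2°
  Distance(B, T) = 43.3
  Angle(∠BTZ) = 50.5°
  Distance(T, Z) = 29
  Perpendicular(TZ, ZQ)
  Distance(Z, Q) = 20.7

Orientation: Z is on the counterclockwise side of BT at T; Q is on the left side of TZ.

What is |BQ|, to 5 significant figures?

12.795

∠BTZ = 50.5°, so TZ runs at 57.2° + (180° − 50.5°) = 186.70° from the x-axis; with |TZ| = 29.0, Z = T + 29.0·(cos 186.70°, sin 186.70°) = (-5.3460, 33.013). TZ ⟂ ZQ; with |ZQ| = 20.7 on the left of TZ, Q = Z + 20.7·(0.11667, -0.99317) = (-2.9309, 12.454). Then |BQ| = |Q − B| = 12.795.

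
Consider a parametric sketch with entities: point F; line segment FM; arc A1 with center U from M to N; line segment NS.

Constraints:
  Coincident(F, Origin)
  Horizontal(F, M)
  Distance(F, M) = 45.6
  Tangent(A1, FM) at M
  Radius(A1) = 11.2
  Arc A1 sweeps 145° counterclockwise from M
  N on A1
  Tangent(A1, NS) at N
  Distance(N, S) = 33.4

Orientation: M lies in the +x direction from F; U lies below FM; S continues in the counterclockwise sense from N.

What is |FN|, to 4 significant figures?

44.16

F is at the origin; F and M share the same y with |FM| = 45.6 and M on the +x side, so M = (45.60, 0.000). The tangent condition forces UM to be normal to FM, so U = M + (0, -11.2) = (45.60, -11.20). On A1, M sits at bearing 90° from U; a 145° counterclockwise sweep puts N at bearing 235°, so N = U + 11.2·(cos 235°, sin 235°) = (39.18, -20.37). Then |FN| = |N − F| = 44.16.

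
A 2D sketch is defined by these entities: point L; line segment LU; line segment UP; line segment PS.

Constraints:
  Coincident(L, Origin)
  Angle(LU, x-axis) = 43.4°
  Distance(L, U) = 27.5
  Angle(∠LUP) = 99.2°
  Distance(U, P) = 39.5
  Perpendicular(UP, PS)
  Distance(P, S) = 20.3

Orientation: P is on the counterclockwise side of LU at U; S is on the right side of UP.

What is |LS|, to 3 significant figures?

64.6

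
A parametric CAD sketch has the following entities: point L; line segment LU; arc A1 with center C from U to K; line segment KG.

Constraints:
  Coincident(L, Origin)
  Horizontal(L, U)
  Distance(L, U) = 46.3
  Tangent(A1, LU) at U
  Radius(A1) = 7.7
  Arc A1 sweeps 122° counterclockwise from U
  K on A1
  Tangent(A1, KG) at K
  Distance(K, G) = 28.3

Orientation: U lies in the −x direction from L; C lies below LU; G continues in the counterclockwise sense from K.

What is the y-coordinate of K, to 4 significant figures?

-11.78

L is at the origin; L and U share the same y with |LU| = 46.3 and U on the −x side, so U = (-46.30, 0.000). Since A1 is tangent to LU there, CU ⟂ LU, so C = U + (0, -7.7) = (-46.30, -7.700). On A1, U sits at bearing 90° from C; a 122° counterclockwise sweep puts K at bearing 212°, so K = C + 7.7·(cos 212°, sin 212°) = (-52.83, -11.78). So K.y = -11.78.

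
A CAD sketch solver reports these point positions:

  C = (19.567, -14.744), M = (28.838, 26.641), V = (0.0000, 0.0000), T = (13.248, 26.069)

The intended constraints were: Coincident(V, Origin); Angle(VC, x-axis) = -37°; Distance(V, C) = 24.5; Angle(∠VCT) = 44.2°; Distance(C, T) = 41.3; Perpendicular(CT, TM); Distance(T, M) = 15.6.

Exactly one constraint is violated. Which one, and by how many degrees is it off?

Perpendicular(CT, TM) — off by 6.70°.

V = (0.00, 0.00) ✓; VC at -37.00° ✓; |VC| = 24.50 ✓; ∠VCT = 44.20° ✓; |CT| = 41.30 ✓; ∠(CT, TM) = 96.70° ✗; |TM| = 15.60 ✓.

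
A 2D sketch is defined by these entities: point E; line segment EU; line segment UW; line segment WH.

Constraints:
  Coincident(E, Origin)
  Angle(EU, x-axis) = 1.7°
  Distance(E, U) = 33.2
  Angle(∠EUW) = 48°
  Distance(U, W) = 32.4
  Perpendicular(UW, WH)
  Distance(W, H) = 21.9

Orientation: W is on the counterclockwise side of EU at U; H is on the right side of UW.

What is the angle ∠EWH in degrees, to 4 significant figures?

157.6°

E is at the origin; EU runs at 1.7° with length 33.2, so U = 33.2·(cos 1.7°, sin 1.7°) = (33.19, 0.9849). ∠EUW = 48.0°, so UW runs at 1.7° + (180° − 48.0°) = 133.7° from the x-axis; with |UW| = 32.4, W = U + 32.4·(cos 133.7°, sin 133.7°) = (10.80, 24.41). UW ⟂ WH; with |WH| = 21.9 on the right of UW, H = W + 21.9·(0.7230, 0.6909) = (26.63, 39.54). Then cos ∠EWH = WE·WH / (|WE||WH|), giving 157.6°.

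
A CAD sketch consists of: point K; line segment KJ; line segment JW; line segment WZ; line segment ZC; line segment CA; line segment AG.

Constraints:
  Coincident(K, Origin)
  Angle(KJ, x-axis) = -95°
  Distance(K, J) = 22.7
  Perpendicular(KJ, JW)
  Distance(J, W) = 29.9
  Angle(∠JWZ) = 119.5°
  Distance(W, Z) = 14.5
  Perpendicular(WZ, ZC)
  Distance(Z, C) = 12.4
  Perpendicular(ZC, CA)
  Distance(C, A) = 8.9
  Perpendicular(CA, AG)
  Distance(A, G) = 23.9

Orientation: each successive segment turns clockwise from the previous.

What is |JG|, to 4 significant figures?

42.67

K is at the origin; KJ runs at -95.0° with length 22.7, so J = (-1.978, -22.61). KJ ⟂ JW, so JW runs at 175.0°; with |JW| = 29.9, W = (-31.76, -20.01). ∠JWZ = 119.5° gives WZ at 114.5° from the x-axis; with |WZ| = 14.5, Z = (-37.78, -6.813). WZ ⟂ ZC, so ZC runs at 24.50°; with |ZC| = 12.4, C = (-26.49, -1.671). ZC is perpendicular to CA, so CA runs at -65.50°; with |CA| = 8.9, A = (-22.80, -9.770). CA is perpendicular to AG, so AG runs at -155.5°; with |AG| = 23.9, G = (-44.55, -19.68). Then |JG| = |G − J| = 42.67.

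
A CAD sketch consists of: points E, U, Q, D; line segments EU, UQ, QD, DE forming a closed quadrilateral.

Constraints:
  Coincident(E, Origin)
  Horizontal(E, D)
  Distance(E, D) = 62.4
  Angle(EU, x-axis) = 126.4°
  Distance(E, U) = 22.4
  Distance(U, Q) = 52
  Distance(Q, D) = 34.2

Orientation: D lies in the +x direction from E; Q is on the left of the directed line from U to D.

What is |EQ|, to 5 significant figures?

45.379

E is at the origin; ED is horizontal with |ED| = 62.4 and D in +x, so D = (62.4, 0). EU runs at 126.4° with |EU| = 22.4, so U = (-13.293, 18.030). Q is determined by |UQ| = 52.0 and |QD| = 34.2 together: it lies at the intersection of circle(U, 52.0) and circle(D, 34.2). With |UD| = 77.810, the foot of the radical line on UD is 48.765 from U and the perpendicular offset is √(52.0² − 48.765²) = 18.055. Taking the left-of-UD solution: Q = (38.329, 24.294).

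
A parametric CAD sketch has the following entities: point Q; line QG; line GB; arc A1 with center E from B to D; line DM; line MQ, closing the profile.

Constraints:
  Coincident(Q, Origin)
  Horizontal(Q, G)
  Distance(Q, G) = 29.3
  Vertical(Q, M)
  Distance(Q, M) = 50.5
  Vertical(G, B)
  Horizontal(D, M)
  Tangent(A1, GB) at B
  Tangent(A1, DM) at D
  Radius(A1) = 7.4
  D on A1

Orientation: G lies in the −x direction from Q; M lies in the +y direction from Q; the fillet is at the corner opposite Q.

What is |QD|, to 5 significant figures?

55.044

Q is at the origin; QG is horizontal with |QG| = 29.3 and G on the −x side, so G = (-29.300, 0.0000). QM is vertical with |QM| = 50.5 and M on the +y side, so M = (0.0000, 50.500). The virtual corner opposite Q is at (-29.300, 50.500). A1 meets GB tangentially, so EB is at right angles to GB and A1 meets DM tangentially, so ED is at right angles to DM, with radius 7.4, so the center E sits 7.4 in from both sides at E = (-21.900, 43.100). That places the tangent points at B = (-29.300, 43.100) on GB and D = (-21.900, 50.500) on DM. Then |QD| = |D − Q| = 55.044.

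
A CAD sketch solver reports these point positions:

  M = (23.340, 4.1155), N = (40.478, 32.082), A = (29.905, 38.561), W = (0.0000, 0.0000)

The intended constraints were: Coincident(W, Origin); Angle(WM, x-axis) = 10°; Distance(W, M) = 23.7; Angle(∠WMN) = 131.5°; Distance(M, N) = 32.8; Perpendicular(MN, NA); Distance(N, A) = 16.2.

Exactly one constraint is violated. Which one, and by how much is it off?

Distance(N, A) = 16.2 — off by 3.80.

W = (0.00, 0.00) ✓; WM at 10.00° ✓; |WM| = 23.70 ✓; ∠WMN = 131.5° ✓; |MN| = 32.80 ✓; ∠(MN, NA) = 90.00° ✓; |NA| = 12.40 ✗.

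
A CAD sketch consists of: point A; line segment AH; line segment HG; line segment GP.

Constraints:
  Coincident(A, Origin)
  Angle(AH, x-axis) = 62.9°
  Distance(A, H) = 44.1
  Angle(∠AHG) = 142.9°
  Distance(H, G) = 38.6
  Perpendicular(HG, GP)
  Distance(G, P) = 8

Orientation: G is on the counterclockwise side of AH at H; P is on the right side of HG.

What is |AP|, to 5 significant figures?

81.485

∠AHG = 142.9°, so HG runs at 62.9° + (180° − 142.9°) = 100.00° from the x-axis; with |HG| = 38.6, G = H + 38.6·(cos 100.00°, sin 100.00°) = (13.387, 77.272). HG is perpendicular to GP; with |GP| = 8.0 on the right of HG, P = G + 8.0·(0.98481, 0.17365) = (21.265, 78.661). Then |AP| = |P − A| = 81.485.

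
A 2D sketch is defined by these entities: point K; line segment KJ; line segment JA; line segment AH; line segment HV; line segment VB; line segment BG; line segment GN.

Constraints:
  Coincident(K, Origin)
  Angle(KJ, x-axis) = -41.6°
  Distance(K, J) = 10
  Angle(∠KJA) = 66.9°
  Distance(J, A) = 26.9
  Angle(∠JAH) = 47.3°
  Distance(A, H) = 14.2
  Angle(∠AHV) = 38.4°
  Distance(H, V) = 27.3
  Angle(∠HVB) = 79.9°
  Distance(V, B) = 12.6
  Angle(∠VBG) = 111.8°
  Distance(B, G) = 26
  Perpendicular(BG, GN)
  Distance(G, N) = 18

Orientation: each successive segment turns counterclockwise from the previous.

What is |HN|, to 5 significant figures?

4.0199

K is at the origin; KJ runs at -41.6° with length 10.0, so J = (7.4780, -6.6393). ∠KJA = 66.9° gives JA at 71.500° from the x-axis; with |JA| = 26.9, A = (16.013, 18.871). ∠JAH = 47.3° gives AH at -155.80° from the x-axis; with |AH| = 14.2, H = (3.0614, 13.050). ∠AHV = 38.4° gives HV at -14.200° from the x-axis; with |HV| = 27.3, V = (29.527, 6.3528). ∠HVB = 79.9° gives VB at 85.900° from the x-axis; with |VB| = 12.6, B = (30.428, 18.921). ∠VBG = 111.8° gives BG at 154.10° from the x-axis; with |BG| = 26.0, G = (7.0396, 30.277). BG ⟂ GN, so GN runs at -115.90°; with |GN| = 18.0, N = (-0.82284, 14.085). Then |HN| = |N − H| = 4.0199.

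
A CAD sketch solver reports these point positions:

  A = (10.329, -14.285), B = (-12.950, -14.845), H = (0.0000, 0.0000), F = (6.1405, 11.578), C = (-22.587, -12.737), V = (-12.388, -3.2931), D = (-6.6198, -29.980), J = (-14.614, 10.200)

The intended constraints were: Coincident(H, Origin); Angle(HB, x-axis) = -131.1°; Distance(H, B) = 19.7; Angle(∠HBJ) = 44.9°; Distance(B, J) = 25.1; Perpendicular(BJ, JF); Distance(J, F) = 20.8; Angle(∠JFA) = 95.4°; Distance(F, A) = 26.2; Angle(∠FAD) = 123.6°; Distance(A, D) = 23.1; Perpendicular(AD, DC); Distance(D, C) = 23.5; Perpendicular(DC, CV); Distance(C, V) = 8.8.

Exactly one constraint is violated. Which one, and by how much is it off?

Distance(C, V) = 8.8 — off by 5.10.

H = (0.00, 0.00) ✓; HB at -131.1° ✓; |HB| = 19.70 ✓; ∠HBJ = 44.90° ✓; |BJ| = 25.10 ✓; ∠(BJ, JF) = 90.00° ✓; |JF| = 20.80 ✓; ∠JFA = 95.40° ✓; |FA| = 26.20 ✓; ∠FAD = 123.6° ✓; |AD| = 23.10 ✓; ∠(AD, DC) = 90.00° ✓; |DC| = 23.50 ✓; ∠(DC, CV) = 90.00° ✓; |CV| = 13.90 ✗.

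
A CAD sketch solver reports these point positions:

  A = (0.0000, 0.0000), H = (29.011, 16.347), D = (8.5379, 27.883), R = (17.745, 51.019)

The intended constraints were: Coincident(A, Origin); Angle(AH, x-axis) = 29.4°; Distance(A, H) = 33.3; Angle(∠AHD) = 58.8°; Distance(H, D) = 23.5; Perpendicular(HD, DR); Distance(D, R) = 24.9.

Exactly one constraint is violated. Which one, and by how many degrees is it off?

Perpendicular(HD, DR) — off by 7.70°.

A = (0.00, 0.00) ✓; AH at 29.40° ✓; |AH| = 33.30 ✓; ∠AHD = 58.80° ✓; |HD| = 23.50 ✓; ∠(HD, DR) = 82.30° ✗; |DR| = 24.90 ✓.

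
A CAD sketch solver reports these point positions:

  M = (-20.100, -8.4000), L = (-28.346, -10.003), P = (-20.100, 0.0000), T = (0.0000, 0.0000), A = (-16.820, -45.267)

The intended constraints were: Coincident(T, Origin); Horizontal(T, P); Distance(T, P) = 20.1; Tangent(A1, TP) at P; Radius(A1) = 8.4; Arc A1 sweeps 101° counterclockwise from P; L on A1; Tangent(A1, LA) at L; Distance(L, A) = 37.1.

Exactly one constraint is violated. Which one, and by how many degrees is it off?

Tangent(A1, LA) at L — off by 7.10°.

T = (0.00, 0.00) ✓; T.y = 0.00, P.y = 0.00 ✓; |TP| = 20.10 ✓; ∠(MP, PT) = 90.00° ✓; |MP| = 8.400 ✓; bearing(M→L) − bearing(M→P) = 101.0° ✓; |ML| = 8.400 ✓; ∠(ML, LA) = 82.90° ✗; |LA| = 37.10 ✓.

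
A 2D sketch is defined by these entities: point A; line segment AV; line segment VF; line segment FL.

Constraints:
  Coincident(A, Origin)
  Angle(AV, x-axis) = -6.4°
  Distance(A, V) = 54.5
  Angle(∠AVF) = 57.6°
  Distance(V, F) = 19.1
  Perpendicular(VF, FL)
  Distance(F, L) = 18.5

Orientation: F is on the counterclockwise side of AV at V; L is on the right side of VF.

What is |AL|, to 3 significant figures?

65.3

A is at the origin; AV runs at -6.4° with length 54.5, so V = 54.5·(cos -6.4°, sin -6.4°) = (54.2, -6.08). ∠AVF = 57.6°, so VF runs at -6.4° + (180° − 57.6°) = 116° from the x-axis; with |VF| = 19.1, F = V + 19.1·(cos 116°, sin 116°) = (45.8, 11.1). VF is perpendicular to FL; with |FL| = 18.5 on the right of VF, L = F + 18.5·(0.899, 0.438) = (62.4, 19.2). Then |AL| = |L − A| = 65.3.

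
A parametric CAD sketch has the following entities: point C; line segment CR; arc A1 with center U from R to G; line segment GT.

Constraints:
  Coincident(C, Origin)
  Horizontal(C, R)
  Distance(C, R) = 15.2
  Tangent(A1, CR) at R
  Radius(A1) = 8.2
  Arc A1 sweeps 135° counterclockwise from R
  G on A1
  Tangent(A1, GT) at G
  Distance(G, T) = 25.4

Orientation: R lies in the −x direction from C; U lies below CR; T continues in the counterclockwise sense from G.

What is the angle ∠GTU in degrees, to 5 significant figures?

17.892°

C is at the origin; CR is horizontal with |CR| = 15.2 and R on the −x side, so R = (-15.200, 0.0000). Since A1 is tangent to CR there, UR ⟂ CR, so U = R + (0, -8.2) = (-15.200, -8.2000). On A1, R sits at bearing 90° from U; a 135° counterclockwise sweep puts G at bearing 225°, so G = U + 8.2·(cos 225°, sin 225°) = (-20.998, -13.998). Since A1 is tangent to GT there, UG ⟂ GT, so GT runs along (−sin 225°, cos 225°); with |GT| = 25.4, T = (-3.0378, -31.959). Then cos ∠GTU = TG·TU / (|TG||TU|), giving 17.892°.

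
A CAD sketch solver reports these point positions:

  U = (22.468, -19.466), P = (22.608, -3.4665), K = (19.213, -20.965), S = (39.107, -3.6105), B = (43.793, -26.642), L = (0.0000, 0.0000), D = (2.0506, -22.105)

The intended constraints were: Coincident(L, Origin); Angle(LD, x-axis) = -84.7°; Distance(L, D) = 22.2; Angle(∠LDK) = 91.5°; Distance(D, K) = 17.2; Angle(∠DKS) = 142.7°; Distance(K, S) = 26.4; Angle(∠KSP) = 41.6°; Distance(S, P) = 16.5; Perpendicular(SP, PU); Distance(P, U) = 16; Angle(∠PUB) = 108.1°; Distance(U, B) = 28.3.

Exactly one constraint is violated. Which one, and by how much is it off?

Distance(U, B) = 28.3 — off by 5.80.

L = (0.00, 0.00) ✓; LD at -84.70° ✓; |LD| = 22.20 ✓; ∠LDK = 91.50° ✓; |DK| = 17.20 ✓; ∠DKS = 142.7° ✓; |KS| = 26.40 ✓; ∠KSP = 41.60° ✓; |SP| = 16.50 ✓; ∠(SP, PU) = 90.00° ✓; |PU| = 16.00 ✓; ∠PUB = 108.1° ✓; |UB| = 22.50 ✗.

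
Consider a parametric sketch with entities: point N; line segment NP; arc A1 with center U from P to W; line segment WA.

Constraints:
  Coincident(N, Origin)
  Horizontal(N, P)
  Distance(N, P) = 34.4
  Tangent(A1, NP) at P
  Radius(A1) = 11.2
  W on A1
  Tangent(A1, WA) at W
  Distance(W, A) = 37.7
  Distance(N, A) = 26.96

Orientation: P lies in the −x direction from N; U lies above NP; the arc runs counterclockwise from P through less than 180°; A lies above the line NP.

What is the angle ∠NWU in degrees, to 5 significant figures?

135.62°

Checks: ∠(UP, PN) = 90.00° ✓; |UP| = 11.20 ✓; |UW| = 11.20 ✓; ∠(UW, WA) = 90.00° ✓; |WA| = 37.70 ✓; |NA| = 26.96 ✓.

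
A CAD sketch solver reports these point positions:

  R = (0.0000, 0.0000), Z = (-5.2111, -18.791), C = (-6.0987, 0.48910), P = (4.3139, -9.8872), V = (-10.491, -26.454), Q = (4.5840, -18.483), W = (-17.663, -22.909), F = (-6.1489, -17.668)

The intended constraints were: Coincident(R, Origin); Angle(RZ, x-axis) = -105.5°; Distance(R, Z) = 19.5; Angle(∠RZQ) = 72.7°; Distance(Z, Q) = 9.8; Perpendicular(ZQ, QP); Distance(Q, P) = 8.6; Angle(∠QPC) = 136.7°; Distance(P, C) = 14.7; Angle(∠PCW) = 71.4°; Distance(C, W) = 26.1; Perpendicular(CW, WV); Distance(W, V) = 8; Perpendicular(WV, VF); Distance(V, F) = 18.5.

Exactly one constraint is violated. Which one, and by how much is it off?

Distance(V, F) = 18.5 — off by 8.70.

R = (0.00, 0.00) ✓; RZ at -105.5° ✓; |RZ| = 19.50 ✓; ∠RZQ = 72.70° ✓; |ZQ| = 9.800 ✓; ∠(ZQ, QP) = 90.00° ✓; |QP| = 8.600 ✓; ∠QPC = 136.7° ✓; |PC| = 14.70 ✓; ∠PCW = 71.40° ✓; |CW| = 26.10 ✓; ∠(CW, WV) = 90.00° ✓; |WV| = 8.000 ✓; ∠(WV, VF) = 90.00° ✓; |VF| = 9.800 ✗.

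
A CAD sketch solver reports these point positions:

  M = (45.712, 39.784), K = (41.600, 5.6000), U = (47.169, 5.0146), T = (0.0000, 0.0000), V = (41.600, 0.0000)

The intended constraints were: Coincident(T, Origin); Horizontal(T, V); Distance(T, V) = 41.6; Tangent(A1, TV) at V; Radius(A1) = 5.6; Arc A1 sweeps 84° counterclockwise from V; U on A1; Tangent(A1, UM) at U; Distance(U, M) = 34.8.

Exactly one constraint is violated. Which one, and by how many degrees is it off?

Tangent(A1, UM) at U — off by 8.40°.

T = (0.00, 0.00) ✓; T.y = 0.00, V.y = 0.00 ✓; |TV| = 41.60 ✓; ∠(KV, VT) = 90.00° ✓; |KV| = 5.600 ✓; bearing(K→U) − bearing(K→V) = 84.00° ✓; |KU| = 5.600 ✓; ∠(KU, UM) = 81.60° ✗; |UM| = 34.80 ✓.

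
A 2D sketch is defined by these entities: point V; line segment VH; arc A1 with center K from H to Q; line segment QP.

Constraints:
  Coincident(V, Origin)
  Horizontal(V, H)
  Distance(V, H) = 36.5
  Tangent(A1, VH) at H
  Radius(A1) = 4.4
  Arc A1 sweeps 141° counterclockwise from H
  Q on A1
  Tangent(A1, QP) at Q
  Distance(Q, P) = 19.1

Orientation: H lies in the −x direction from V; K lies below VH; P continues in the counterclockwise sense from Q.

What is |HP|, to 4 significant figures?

23.22

V is at the origin; VH is horizontal with |VH| = 36.5 and H on the −x side, so H = (-36.50, 0.000). A1 meets VH tangentially, so KH is at right angles to VH, so K = H + (0, -4.4) = (-36.50, -4.400). On A1, H sits at bearing 90° from K; a 141° counterclockwise sweep puts Q at bearing 231°, so Q = K + 4.4·(cos 231°, sin 231°) = (-39.27, -7.819). Tangency of A1 to QP means the radius KQ is perpendicular to QP, so QP runs along (−sin 231°, cos 231°); with |QP| = 19.1, P = (-24.43, -19.84). Then |HP| = |P − H| = 23.22.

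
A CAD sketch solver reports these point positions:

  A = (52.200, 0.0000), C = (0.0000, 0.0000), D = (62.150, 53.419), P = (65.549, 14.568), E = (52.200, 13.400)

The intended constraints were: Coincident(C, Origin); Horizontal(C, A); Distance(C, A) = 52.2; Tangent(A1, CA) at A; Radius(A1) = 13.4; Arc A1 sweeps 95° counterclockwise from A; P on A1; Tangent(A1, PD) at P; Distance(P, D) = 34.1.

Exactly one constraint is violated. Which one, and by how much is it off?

Distance(P, D) = 34.1 — off by 4.90.

C = (0.00, 0.00) ✓; C.y = 0.00, A.y = 0.00 ✓; |CA| = 52.20 ✓; ∠(EA, AC) = 90.00° ✓; |EA| = 13.40 ✓; bearing(E→P) − bearing(E→A) = 95.00° ✓; |EP| = 13.40 ✓; ∠(EP, PD) = 90.00° ✓; |PD| = 39.00 ✗.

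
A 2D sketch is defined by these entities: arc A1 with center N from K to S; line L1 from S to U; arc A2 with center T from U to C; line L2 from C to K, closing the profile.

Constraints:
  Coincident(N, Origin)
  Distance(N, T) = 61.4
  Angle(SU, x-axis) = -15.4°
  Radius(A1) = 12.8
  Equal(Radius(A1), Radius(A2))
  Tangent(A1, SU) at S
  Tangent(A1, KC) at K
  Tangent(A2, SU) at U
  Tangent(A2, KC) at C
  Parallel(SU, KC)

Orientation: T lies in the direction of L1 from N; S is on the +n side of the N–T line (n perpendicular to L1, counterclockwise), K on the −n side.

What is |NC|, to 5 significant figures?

62.720

Tangency of A1 to both parallel lines with radius 12.8 puts S and K at N ± 12.8·n: S = (3.3991, 12.340), K = (-3.3991, -12.340). Equal radii place U and C the same way about T: U = T + 12.8·n = (62.595, -3.9647), C = T − 12.8·n = (55.796, -28.646). Then |NC| = |C − N| = 62.720.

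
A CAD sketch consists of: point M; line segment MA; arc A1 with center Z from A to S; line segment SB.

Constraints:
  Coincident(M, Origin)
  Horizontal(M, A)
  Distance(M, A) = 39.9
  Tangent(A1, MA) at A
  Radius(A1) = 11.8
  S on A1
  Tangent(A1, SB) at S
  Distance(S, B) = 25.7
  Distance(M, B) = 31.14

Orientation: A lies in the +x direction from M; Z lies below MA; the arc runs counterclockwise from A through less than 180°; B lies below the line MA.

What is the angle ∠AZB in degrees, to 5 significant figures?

121.96°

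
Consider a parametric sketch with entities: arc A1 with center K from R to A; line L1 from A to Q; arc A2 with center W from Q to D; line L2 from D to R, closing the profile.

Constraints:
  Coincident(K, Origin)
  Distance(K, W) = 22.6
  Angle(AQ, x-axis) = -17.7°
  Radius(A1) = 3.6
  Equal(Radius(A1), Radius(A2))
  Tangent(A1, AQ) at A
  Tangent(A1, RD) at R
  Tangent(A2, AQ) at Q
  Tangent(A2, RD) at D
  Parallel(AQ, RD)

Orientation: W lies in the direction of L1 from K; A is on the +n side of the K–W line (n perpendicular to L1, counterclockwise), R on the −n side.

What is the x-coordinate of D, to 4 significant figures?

20.44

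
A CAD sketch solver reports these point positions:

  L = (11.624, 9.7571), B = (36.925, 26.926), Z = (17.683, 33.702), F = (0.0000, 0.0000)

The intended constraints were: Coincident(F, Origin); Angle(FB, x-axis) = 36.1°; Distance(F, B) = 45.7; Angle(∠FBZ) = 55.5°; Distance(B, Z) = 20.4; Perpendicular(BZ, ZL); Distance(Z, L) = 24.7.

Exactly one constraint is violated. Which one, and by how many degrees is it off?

Perpendicular(BZ, ZL) — off by 5.20°.

F = (0.00, 0.00) ✓; FB at 36.10° ✓; |FB| = 45.70 ✓; ∠FBZ = 55.50° ✓; |BZ| = 20.40 ✓; ∠(BZ, ZL) = 95.20° ✗; |ZL| = 24.70 ✓.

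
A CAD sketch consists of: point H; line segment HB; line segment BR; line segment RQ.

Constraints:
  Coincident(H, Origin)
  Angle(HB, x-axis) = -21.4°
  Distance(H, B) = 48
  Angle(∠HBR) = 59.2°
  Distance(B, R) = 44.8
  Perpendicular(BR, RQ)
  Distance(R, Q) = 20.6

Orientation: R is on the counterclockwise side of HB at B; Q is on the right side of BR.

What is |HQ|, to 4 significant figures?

65.05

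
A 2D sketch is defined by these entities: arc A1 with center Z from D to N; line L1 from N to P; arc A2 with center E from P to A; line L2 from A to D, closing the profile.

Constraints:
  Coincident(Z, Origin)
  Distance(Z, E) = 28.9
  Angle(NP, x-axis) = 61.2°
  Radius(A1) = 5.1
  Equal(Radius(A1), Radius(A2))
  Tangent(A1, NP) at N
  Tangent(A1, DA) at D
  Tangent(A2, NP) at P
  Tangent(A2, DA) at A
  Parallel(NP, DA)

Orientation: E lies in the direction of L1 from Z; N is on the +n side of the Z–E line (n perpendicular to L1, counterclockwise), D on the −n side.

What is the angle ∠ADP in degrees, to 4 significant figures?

19.44°

The slot axis is L1's direction at 61.2°, so u = (cos 61.2°, sin 61.2°) = (0.4818, 0.8763) and n = (−sin 61.2°, cos 61.2°) = (-0.8763, 0.4818). Z is at the origin and E lies 28.9 along u from Z, so E = 28.9·u = (13.92, 25.33). Tangency of A1 to both parallel lines with radius 5.1 puts N and D at Z ± 5.1·n: N = (-4.469, 2.457), D = (4.469, -2.457). Equal radii place P and A the same way about E: P = E + 5.1·n = (9.454, 27.78), A = E − 5.1·n = (18.39, 22.87). Then cos ∠ADP = DA·DP / (|DA||DP|), giving 19.44°.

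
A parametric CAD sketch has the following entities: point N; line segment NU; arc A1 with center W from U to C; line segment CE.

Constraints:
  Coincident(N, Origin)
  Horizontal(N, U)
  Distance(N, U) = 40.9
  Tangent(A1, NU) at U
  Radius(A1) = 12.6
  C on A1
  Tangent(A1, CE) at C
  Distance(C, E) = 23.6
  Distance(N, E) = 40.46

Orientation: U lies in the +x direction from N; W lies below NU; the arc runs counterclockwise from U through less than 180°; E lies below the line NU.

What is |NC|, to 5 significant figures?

30.256

N is at the origin; N and U share the same y with |NU| = 40.9 and U on the +x side, so U = (40.900, 0.0000). A1 meets NU tangentially, so WU is at right angles to NU, so W = U + (0, -12.6) = (40.900, -12.600). Since WC ⟂ CE (tangency), |WE| = √(12.6² + 23.6²) = 26.753 regardless of where C sits on A1. So E lies on both circle(N, 40.46) and circle(W, 26.753); the below-NU intersection is E = (23.509, -32.929). C is the foot of the tangent from E: C = (28.596, -9.8840).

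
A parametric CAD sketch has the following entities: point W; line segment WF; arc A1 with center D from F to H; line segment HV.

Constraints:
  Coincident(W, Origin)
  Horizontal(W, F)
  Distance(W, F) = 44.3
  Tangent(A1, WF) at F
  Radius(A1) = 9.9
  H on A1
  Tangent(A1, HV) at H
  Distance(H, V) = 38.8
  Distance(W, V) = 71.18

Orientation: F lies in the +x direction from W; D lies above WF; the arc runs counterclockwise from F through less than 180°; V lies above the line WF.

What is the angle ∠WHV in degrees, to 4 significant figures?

96.88°

W is at the origin; WF is horizontal with |WF| = 44.3 and F on the +x side, so F = (44.30, 0.000). The tangent condition forces DF to be normal to WF, so D = F + (0, 9.9) = (44.30, 9.900). Since DH ⟂ HV (tangency), |DV| = √(9.9² + 38.8²) = 40.04 regardless of where H sits on A1. So V lies on both circle(W, 71.18) and circle(D, 40.04); the above-WF intersection is V = (51.32, 49.32). H is the foot of the tangent from V: H = (54.17, 10.63).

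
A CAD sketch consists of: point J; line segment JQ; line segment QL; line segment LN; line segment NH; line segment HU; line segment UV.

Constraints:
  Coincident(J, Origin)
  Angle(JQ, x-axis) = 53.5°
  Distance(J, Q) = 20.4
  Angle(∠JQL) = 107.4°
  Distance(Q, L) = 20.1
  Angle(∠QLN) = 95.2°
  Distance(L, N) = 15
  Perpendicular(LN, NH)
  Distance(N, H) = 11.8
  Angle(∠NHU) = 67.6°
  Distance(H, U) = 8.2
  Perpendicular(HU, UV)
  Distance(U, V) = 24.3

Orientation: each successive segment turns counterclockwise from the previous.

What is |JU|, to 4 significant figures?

21.45

J is at the origin; JQ runs at 53.5° with length 20.4, so Q = (12.13, 16.40). ∠JQL = 107.4° gives QL at 126.1° from the x-axis; with |QL| = 20.1, L = (0.2915, 32.64). ∠QLN = 95.2° gives LN at -149.1° from the x-axis; with |LN| = 15.0, N = (-12.58, 24.94). LN ⟂ NH, so NH runs at -59.10°; with |NH| = 11.8, H = (-6.520, 14.81). ∠NHU = 67.6° gives HU at 53.30° from the x-axis; with |HU| = 8.2, U = (-1.619, 21.39). Then |JU| = |U − J| = 21.45.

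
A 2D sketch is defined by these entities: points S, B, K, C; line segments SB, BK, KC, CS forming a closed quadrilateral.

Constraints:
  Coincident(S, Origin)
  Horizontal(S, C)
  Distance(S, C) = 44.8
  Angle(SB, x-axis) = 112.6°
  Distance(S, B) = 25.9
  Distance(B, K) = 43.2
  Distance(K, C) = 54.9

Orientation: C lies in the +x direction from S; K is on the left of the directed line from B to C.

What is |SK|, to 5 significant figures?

56.102

S is at the origin; S and C share the same y with |SC| = 44.8 and C in +x, so C = (44.8, 0). SB runs at 112.6° with |SB| = 25.9, so B = (-9.9532, 23.911). K is determined by |BK| = 43.2 and |KC| = 54.9 together: it lies at the intersection of circle(B, 43.2) and circle(C, 54.9). With |BC| = 59.747, the foot of the radical line on BC is 20.268 from B and the perpendicular offset is √(43.2² − 20.268²) = 38.150. Taking the left-of-BC solution: K = (23.889, 50.762).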